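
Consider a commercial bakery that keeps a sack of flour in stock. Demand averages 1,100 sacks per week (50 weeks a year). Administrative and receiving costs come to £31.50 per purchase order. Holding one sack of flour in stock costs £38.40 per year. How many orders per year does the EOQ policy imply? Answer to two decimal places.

Annual demand D = 1,100 × 50 = 55,000.
Q* = √(2DS/H) = √(2 × 55,000 × 31.5 / 38.4) ≈ 300.39.
Orders per year = D / Q* = 55,000 / 300.39 ≈ 183.095.

N ≈ 183.10 orders per year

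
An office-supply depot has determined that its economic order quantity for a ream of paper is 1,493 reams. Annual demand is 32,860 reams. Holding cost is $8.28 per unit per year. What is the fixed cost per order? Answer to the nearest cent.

S ≈ $280.84

Squaring Q* = √(2DS/H) gives Q*² = 2DS/H.
From Q* = √(2DS/H): S = Q*²H / (2D) = 1,493² × 8.28 / (2 × 32,860) = 280.8358.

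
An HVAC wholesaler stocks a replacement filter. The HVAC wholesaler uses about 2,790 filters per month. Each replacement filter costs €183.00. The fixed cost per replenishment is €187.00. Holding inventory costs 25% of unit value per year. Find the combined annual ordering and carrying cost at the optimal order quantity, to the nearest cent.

Annual demand D = 2,790 × 12 = 33,480.
Holding cost H = 0.25 × €183.00 = €45.7500 per unit per year.
Q* = √(2DS/H) = √(2 × 33,480 × 187 / 45.75) ≈ 523.16.
At the optimum the two cost components are equal, so total cost = 2·(Q*/2)H = Q*·H.
Minimum total = √(2DSH) = √(2 × 33,480 × 187 × 45.75) ≈ 23934.484.

TC* ≈ €23,934.48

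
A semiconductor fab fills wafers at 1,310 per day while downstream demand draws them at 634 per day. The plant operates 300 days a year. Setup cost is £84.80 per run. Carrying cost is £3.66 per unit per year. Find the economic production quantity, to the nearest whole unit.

Q* ≈ 4,133 wafers

Annual demand D = 634 × 300 = 190,200.
Production build-up factor (1 − d/p) = 1 − 634/1,310 = 0.5160.
Q* = √(2DS / (H(1 − d/p))) = √(2 × 190,200 × 84.8 / (3.66 × 0.5160)).
= √(32,257,920 / 1.8887) ≈ 4132.758.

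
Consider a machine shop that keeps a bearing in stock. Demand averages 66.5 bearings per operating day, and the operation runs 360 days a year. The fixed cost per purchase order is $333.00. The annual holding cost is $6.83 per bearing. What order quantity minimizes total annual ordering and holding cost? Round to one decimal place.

Annual demand D = 66.5 × 360 = 23,940.
EOQ = √(2DS / H) = √(2 × 23,940 × 333 / 6.83).
= √(15,944,040 / 6.83) = √2,334,412.8843 ≈ 1527.879.

Q* ≈ 1,527.9 bearings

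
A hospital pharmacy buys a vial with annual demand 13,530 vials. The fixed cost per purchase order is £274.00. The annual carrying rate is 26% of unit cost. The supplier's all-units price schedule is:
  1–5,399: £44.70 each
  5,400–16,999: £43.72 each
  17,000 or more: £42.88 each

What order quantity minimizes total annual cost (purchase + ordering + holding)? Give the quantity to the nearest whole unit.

Q* ≈ 799 vials

Holding cost per unit per year at price C is H = 0.26·C.
Candidates are each tier's EOQ (if it falls in that tier) and each price-break quantity.
EOQ at £44.70 = 798.7 (feasible in tier 1): TC = 13,530×£44.70 + (13,530/798.7)×274 + (798.7/2)×0.26×£44.70 = £614,073.81.
EOQ at £43.72 = 807.6 < 5400, so use break Q=5400: TC = 13,530×£43.72 + (13,530/5400.0)×274 + (5400.0/2)×0.26×£43.72 = £622,909.56.
EOQ at £42.88 = 815.5 < 17000, so use break Q=17000: TC = 13,530×£42.88 + (13,530/17000.0)×274 + (17000.0/2)×0.26×£42.88 = £675,149.27.
Lowest total cost is £614,073.81 at Q = 798.7.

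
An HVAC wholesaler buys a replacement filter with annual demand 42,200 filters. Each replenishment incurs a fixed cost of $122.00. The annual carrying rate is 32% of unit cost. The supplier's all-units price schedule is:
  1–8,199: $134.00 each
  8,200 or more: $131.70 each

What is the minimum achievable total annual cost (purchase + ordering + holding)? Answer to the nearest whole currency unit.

Holding cost per unit per year at price C is H = 0.32·C.
Candidates are each tier's EOQ (if it falls in that tier) and each price-break quantity.
EOQ at $134.00 = 490.0 (feasible in tier 1): TC = 42,200×$134.00 + (42,200/490.0)×122 + (490.0/2)×0.32×$134.00 = $5,675,812.54.
EOQ at $131.70 = 494.3 < 8200, so use break Q=8200: TC = 42,200×$131.70 + (42,200/8200.0)×122 + (8200.0/2)×0.32×$131.70 = $5,731,158.25.
Lowest total cost among the candidates is at Q = 490.0.

TC* ≈ $5,675,813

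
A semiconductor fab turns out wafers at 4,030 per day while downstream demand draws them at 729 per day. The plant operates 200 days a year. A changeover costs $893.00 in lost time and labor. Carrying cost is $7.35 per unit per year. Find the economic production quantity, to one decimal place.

Annual demand D = 729 × 200 = 145,800.
Production build-up factor (1 − d/p) = 1 − 729/4,030 = 0.8191.
Q* = √(2DS / (H(1 − d/p))) = √(2 × 145,800 × 893 / (7.35 × 0.8191)).
= √(260,398,800 / 6.0204) ≈ 6576.663.

Q* ≈ 6,576.7 wafers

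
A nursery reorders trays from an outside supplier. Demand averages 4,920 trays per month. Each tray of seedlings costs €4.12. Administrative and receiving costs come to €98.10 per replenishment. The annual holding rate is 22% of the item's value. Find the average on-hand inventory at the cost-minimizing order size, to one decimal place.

Annual demand D = 4,920 × 12 = 59,040.
Holding cost H = 0.22 × €4.12 = €0.9064 per unit per year.
EOQ = √(2DS/H) = √(2 × 59,040 × 98.1 / 0.9064) ≈ 3574.89.
Average inventory = Q*/2 ≈ 3574.89 / 2 = 1787.445.

Average inventory ≈ 1,787.4 trays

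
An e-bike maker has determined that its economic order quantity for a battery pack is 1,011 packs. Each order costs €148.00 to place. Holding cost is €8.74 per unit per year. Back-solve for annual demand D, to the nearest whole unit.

D ≈ 30,180 packs per year

Squaring Q* = √(2DS/H) gives Q*² = 2DS/H.
From Q* = √(2DS/H): D = Q*²H / (2S) = 1,011² × 8.74 / (2 × 148) = 30180.194.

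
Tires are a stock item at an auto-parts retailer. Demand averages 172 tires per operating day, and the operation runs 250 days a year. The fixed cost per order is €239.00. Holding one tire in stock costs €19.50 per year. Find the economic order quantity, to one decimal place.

Annual demand D = 172 × 250 = 43,000.
EOQ = √(2DS / H) = √(2 × 43,000 × 239 / 19.5).
= √(20,554,000 / 19.5) = √1,054,051.2821 ≈ 1026.670.

Q* ≈ 1,026.7 tires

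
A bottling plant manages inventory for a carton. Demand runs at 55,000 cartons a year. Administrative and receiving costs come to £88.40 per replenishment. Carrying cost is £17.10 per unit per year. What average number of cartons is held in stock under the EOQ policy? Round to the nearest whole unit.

Q* = √(2DS/H) = √(2 × 55,000 × 88.4 / 17.1) ≈ 754.09.
Average inventory = Q*/2 ≈ 754.09 / 2 = 377.046.

Average inventory ≈ 377 cartons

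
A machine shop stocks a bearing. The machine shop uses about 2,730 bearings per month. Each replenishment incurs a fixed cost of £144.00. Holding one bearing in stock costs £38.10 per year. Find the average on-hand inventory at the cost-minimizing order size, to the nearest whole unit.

Average inventory ≈ 249 bearings

Annual demand D = 2,730 × 12 = 32,760.
EOQ = √(2DS/H) = √(2 × 32,760 × 144 / 38.1) ≈ 497.63.
Average inventory = Q*/2 ≈ 497.63 / 2 = 248.815.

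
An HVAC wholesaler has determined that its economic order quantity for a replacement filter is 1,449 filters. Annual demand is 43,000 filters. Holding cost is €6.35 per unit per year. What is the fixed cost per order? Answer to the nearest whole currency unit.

The basic EOQ model gives Q* = √(2DS/H); rearrange for the unknown.
From Q* = √(2DS/H): S = Q*²H / (2D) = 1,449² × 6.35 / (2 × 43,000) = 155.0287.

S ≈ €155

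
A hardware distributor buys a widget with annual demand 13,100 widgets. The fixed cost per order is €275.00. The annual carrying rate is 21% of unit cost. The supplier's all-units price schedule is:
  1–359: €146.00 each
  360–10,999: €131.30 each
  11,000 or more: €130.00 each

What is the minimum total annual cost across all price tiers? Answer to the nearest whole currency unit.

Holding cost per unit per year at price C is H = 0.21·C.
Candidates are each tier's EOQ (if it falls in that tier) and each price-break quantity.
Tier 1 (€146.00): EOQ = 484.8 exceeds tier's upper bound 359, so this tier is dominated.
EOQ at €131.30 = 511.2 (feasible in tier 2): TC = 13,100×€131.30 + (13,100/511.2)×275 + (511.2/2)×0.21×€131.30 = €1,734,124.80.
EOQ at €130.00 = 513.7 < 11000, so use break Q=11000: TC = 13,100×€130.00 + (13,100/11000.0)×275 + (11000.0/2)×0.21×€130.00 = €1,853,477.50.
Lowest total cost among the candidates is at Q = 511.2.

TC* ≈ €1,734,125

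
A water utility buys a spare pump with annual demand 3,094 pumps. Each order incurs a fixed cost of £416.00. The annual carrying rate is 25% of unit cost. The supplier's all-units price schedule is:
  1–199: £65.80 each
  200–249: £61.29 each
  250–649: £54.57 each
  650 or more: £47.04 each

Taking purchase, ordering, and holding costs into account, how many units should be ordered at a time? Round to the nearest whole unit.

Q* ≈ 650 pumps

Holding cost per unit per year at price C is H = 0.25·C.
Evaluate total cost at each tier's feasible EOQ or, if the EOQ is below the tier, at the tier's minimum quantity.
Tier 1 (£65.80): EOQ = 395.6 exceeds tier's upper bound 199, so this tier is dominated.
Tier 2 (£61.29): EOQ = 409.9 exceeds tier's upper bound 249, so this tier is dominated.
EOQ at £54.57 = 434.4 (feasible in tier 3): TC = 3,094×£54.57 + (3,094/434.4)×416 + (434.4/2)×0.25×£54.57 = £174,765.68.
EOQ at £47.04 = 467.9 < 650, so use break Q=650: TC = 3,094×£47.04 + (3,094/650.0)×416 + (650.0/2)×0.25×£47.04 = £151,343.92.
Lowest total cost is £151,343.92 at Q = 650.0.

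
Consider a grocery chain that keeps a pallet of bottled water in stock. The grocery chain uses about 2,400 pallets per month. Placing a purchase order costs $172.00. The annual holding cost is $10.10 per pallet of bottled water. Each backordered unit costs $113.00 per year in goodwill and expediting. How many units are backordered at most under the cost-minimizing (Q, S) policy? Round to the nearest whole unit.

S* ≈ 85 pallets

Annual demand D = 2,400 × 12 = 28,800.
With planned backorders, Q* = √(2DS/H) · √((H+B)/B).
√(2DS/H) = √(2 × 28,800 × 172 / 10.1) = 990.409.
√((H+B)/B) = √((10.1+113)/113) = 1.0437.
Q* ≈ 1033.724.
S* = Q* · H/(H+B) = 1033.724 × 10.1/123.1 ≈ 84.814.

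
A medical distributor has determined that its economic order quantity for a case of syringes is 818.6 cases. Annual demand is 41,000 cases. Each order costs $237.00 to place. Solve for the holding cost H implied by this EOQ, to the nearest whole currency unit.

Invert the EOQ relation Q*² = 2DS/H.
From Q* = √(2DS/H): H = 2DS / Q*² = 2 × 41,000 × 237 / 818.6² = 29.0014.

H ≈ $29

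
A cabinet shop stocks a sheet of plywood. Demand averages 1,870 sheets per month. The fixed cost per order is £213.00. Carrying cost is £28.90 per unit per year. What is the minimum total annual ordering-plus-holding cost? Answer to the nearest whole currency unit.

TC* ≈ £16,621

Annual demand D = 1,870 × 12 = 22,440.
The optimal lot size = √(2DS/H) = √(2 × 22,440 × 213 / 28.9) ≈ 575.13.
At Q*, ordering cost (D/Q*)S equals holding cost (Q*/2)H, each = √(DSH/2).
Minimum total = √(2DSH) = √(2 × 22,440 × 213 × 28.9) ≈ 16621.306.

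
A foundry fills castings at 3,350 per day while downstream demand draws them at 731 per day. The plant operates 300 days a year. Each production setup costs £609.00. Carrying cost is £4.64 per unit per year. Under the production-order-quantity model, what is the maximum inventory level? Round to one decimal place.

I_max ≈ 6,708.6 castings

Annual demand D = 731 × 300 = 219,300.
Production build-up factor (1 − d/p) = 1 − 731/3,350 = 0.7818.
Q* = √(2DS / (H(1 − d/p))) = √(2 × 219,300 × 609 / (4.64 × 0.7818)).
= √(267,107,400 / 3.6275) ≈ 8581.014.
Maximum inventory = Q*(1 − d/p) = 8581.014 × 0.7818 ≈ 6708.560.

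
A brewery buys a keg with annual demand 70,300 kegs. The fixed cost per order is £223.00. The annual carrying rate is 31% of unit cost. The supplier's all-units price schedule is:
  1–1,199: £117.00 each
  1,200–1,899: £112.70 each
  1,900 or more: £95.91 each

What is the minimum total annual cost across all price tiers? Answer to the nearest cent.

Holding cost per unit per year at price C is H = 0.31·C.
Candidates are each tier's EOQ (if it falls in that tier) and each price-break quantity.
EOQ at £117.00 = 929.8 (feasible in tier 1): TC = 70,300×£117.00 + (70,300/929.8)×223 + (929.8/2)×0.31×£117.00 = £8,258,822.43.
EOQ at £112.70 = 947.3 < 1200, so use break Q=1200: TC = 70,300×£112.70 + (70,300/1200.0)×223 + (1200.0/2)×0.31×£112.70 = £7,956,836.28.
EOQ at £95.91 = 1026.9 < 1900, so use break Q=1900: TC = 70,300×£95.91 + (70,300/1900.0)×223 + (1900.0/2)×0.31×£95.91 = £6,778,969.50.
Lowest total cost among the candidates is at Q = 1900.0.

TC* ≈ £6,778,969.50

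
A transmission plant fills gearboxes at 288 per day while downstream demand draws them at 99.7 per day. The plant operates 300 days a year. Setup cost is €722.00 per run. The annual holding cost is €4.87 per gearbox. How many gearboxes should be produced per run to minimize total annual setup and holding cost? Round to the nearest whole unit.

Q* ≈ 3,683 gearboxes

Annual demand D = 99.7 × 300 = 29,910.
Production build-up factor (1 − d/p) = 1 − 99.7/288 = 0.6538.
Q* = √(2DS / (H(1 − d/p))) = √(2 × 29,910 × 722 / (4.87 × 0.6538)).
= √(43,190,040 / 3.1841) ≈ 3682.972.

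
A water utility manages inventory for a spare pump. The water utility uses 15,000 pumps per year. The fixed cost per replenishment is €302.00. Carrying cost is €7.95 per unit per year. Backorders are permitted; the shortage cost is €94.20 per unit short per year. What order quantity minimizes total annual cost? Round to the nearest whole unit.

Q* ≈ 1,112 pumps

With planned backorders, Q* = √(2DS/H) · √((H+B)/B).
√(2DS/H) = √(2 × 15,000 × 302 / 7.95) = 1067.531.
√((H+B)/B) = √((7.95+94.2)/94.2) = 1.0413.
Q* ≈ 1111.666.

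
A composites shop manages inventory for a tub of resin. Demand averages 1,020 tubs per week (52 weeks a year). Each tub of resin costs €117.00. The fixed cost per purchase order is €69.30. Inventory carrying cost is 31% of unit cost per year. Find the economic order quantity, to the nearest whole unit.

Q* ≈ 450 tubs

Annual demand D = 1,020 × 52 = 53,040.
Holding cost H = 0.31 × €117.00 = €36.2700 per unit per year.
EOQ = √(2DS / H) = √(2 × 53,040 × 69.3 / 36.27).
= √(7,351,344 / 36.27) = √202,683.871 ≈ 450.204.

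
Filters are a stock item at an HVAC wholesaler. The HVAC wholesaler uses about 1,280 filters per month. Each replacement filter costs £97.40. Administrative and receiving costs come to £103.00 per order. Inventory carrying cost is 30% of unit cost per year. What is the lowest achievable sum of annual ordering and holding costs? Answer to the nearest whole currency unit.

TC* ≈ £9,615

Annual demand D = 1,280 × 12 = 15,360.
Holding cost H = 0.30 × £97.40 = £29.2200 per unit per year.
The optimal lot size = √(2DS/H) = √(2 × 15,360 × 103 / 29.22) ≈ 329.07.
At the optimum the two cost components are equal, so total cost = 2·(Q*/2)H = Q*·H.
Minimum total = √(2DSH) = √(2 × 15,360 × 103 × 29.22) ≈ 9615.444.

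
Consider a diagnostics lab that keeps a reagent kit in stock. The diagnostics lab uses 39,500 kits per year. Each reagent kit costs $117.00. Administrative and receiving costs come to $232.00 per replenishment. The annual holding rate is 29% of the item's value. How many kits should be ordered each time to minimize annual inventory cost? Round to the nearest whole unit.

Holding cost H = 0.29 × $117.00 = $33.9300 per unit per year.
EOQ = √(2DS / H) = √(2 × 39,500 × 232 / 33.93).
= √(18,328,000 / 33.93) = √540,170.9402 ≈ 734.963.

Q* ≈ 735 kits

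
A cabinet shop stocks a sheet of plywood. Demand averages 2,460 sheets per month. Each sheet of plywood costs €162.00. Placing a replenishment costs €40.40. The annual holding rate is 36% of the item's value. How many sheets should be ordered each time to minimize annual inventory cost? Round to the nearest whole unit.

Q* ≈ 202 sheets

Annual demand D = 2,460 × 12 = 29,520.
Holding cost H = 0.36 × €162.00 = €58.3200 per unit per year.
EOQ = √(2DS / H) = √(2 × 29,520 × 40.4 / 58.32).
= √(2,385,216 / 58.32) = √40,898.7654 ≈ 202.234.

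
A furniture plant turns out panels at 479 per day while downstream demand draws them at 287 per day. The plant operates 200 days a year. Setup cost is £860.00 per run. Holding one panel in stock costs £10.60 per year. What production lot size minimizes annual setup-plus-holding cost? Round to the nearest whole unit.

Annual demand D = 287 × 200 = 57,400.
Production build-up factor (1 − d/p) = 1 − 287/479 = 0.4008.
Q* = √(2DS / (H(1 − d/p))) = √(2 × 57,400 × 860 / (10.6 × 0.4008)).
= √(98,728,000 / 4.2489) ≈ 4820.414.

Q* ≈ 4,820 panels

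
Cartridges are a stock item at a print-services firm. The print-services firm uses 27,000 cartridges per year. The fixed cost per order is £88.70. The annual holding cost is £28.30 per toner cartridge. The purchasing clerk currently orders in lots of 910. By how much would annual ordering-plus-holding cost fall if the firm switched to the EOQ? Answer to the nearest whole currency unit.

EOQ = √(2DS/H) = √(2 × 27,000 × 88.7 / 28.3) ≈ 411.40.
Cost at Q* = (D/Q*)S + (Q*/2)H = √(2DSH) ≈ £11,642.65.
Cost at Q = 910: (27,000/910)×88.7 + (910/2)×28.3 = £2,631.76 + £12,876.50 = £15,508.26.
Excess = £15,508.26 − £11,642.65 = £3,865.61.

Extra cost ≈ £3,866 per year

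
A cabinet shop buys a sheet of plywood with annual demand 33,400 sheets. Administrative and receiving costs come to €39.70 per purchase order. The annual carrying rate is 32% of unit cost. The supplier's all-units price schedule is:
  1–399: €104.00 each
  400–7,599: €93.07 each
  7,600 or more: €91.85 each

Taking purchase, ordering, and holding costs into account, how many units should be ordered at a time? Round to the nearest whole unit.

Holding cost per unit per year at price C is H = 0.32·C.
Candidates are each tier's EOQ (if it falls in that tier) and each price-break quantity.
EOQ at €104.00 = 282.3 (feasible in tier 1): TC = 33,400×€104.00 + (33,400/282.3)×39.7 + (282.3/2)×0.32×€104.00 = €3,482,994.53.
EOQ at €93.07 = 298.4 < 400, so use break Q=400: TC = 33,400×€93.07 + (33,400/400.0)×39.7 + (400.0/2)×0.32×€93.07 = €3,117,809.43.
EOQ at €91.85 = 300.4 < 7600, so use break Q=7600: TC = 33,400×€91.85 + (33,400/7600.0)×39.7 + (7600.0/2)×0.32×€91.85 = €3,179,654.07.
Lowest total cost is €3,117,809.43 at Q = 400.0.

Q* ≈ 400 sheets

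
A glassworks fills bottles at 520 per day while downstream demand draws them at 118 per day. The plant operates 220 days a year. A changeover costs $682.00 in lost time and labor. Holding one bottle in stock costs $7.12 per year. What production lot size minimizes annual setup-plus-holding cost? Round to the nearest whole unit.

Q* ≈ 2,536 bottles

Annual demand D = 118 × 220 = 25,960.
Production build-up factor (1 − d/p) = 1 − 118/520 = 0.7731.
Q* = √(2DS / (H(1 − d/p))) = √(2 × 25,960 × 682 / (7.12 × 0.7731)).
= √(35,409,440 / 5.5043) ≈ 2536.344.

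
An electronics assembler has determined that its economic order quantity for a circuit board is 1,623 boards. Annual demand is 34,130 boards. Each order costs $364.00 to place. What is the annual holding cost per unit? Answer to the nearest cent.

H ≈ $9.43

Squaring Q* = √(2DS/H) gives Q*² = 2DS/H.
From Q* = √(2DS/H): H = 2DS / Q*² = 2 × 34,130 × 364 / 1,623² = 9.4326.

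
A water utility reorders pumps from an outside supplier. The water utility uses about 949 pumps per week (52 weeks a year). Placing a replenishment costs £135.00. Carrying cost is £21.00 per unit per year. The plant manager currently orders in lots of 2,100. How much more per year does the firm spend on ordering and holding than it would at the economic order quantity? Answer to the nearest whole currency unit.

Annual demand D = 949 × 52 = 49,348.
EOQ = √(2DS/H) = √(2 × 49,348 × 135 / 21) ≈ 796.54.
Cost at Q* = (D/Q*)S + (Q*/2)H = √(2DSH) ≈ £16,727.32.
Cost at Q = 2,100: (49,348/2,100)×135 + (2,100/2)×21 = £3,172.37 + £22,050.00 = £25,222.37.
Excess = £25,222.37 − £16,727.32 = £8,495.05.

Extra cost ≈ £8,495 per year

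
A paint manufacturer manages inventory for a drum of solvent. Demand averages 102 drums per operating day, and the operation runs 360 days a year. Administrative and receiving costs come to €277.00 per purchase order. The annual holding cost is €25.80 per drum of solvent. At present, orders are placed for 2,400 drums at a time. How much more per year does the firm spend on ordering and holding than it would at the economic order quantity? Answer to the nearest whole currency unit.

Extra cost ≈ €12,289 per year

Annual demand D = 102 × 360 = 36,720.
EOQ = √(2DS/H) = √(2 × 36,720 × 277 / 25.8) ≈ 887.97.
Cost at Q* = (D/Q*)S + (Q*/2)H = √(2DSH) ≈ €22,909.52.
Cost at Q = 2,400: (36,720/2,400)×277 + (2,400/2)×25.8 = €4,238.10 + €30,960.00 = €35,198.10.
Excess = €35,198.10 − €22,909.52 = €12,288.58.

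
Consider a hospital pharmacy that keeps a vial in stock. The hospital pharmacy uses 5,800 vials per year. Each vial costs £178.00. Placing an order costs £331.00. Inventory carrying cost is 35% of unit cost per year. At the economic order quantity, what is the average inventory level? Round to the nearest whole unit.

Average inventory ≈ 124 vials

Holding cost H = 0.35 × £178.00 = £62.3000 per unit per year.
Q* = √(2DS/H) = √(2 × 5,800 × 331 / 62.3) ≈ 248.26.
Average inventory = Q*/2 ≈ 248.26 / 2 = 124.128.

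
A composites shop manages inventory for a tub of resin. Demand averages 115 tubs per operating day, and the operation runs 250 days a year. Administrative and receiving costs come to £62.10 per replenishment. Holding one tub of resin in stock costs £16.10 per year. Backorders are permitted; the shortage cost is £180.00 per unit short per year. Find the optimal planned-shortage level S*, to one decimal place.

S* ≈ 40.4 tubs

Annual demand D = 115 × 250 = 28,750.
With planned backorders, Q* = √(2DS/H) · √((H+B)/B).
√(2DS/H) = √(2 × 28,750 × 62.1 / 16.1) = 470.941.
√((H+B)/B) = √((16.1+180)/180) = 1.0438.
Q* ≈ 491.552.
S* = Q* · H/(H+B) = 491.552 × 16.1/196.1 ≈ 40.357.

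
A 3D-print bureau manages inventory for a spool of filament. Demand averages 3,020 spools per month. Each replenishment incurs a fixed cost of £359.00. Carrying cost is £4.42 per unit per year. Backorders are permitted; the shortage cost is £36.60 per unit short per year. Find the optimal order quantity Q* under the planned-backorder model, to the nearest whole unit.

Annual demand D = 3,020 × 12 = 36,240.
With planned backorders, Q* = √(2DS/H) · √((H+B)/B).
√(2DS/H) = √(2 × 36,240 × 359 / 4.42) = 2426.304.
√((H+B)/B) = √((4.42+36.6)/36.6) = 1.0587.
Q* ≈ 2568.635.

Q* ≈ 2,569 spools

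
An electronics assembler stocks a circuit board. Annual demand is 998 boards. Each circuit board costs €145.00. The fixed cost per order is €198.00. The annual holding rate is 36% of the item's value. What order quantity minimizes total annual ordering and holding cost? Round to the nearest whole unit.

Q* ≈ 87 boards

Holding cost H = 0.36 × €145.00 = €52.2000 per unit per year.
EOQ = √(2DS / H) = √(2 × 998 × 198 / 52.2).
= √(395,208 / 52.2) = √7,571.0345 ≈ 87.012.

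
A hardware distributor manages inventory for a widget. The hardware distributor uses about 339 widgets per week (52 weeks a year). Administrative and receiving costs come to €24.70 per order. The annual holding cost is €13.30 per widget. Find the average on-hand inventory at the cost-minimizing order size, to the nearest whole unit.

Annual demand D = 339 × 52 = 17,628.
EOQ = √(2DS/H) = √(2 × 17,628 × 24.7 / 13.3) ≈ 255.88.
Average inventory = Q*/2 ≈ 255.88 / 2 = 127.941.

Average inventory ≈ 128 widgets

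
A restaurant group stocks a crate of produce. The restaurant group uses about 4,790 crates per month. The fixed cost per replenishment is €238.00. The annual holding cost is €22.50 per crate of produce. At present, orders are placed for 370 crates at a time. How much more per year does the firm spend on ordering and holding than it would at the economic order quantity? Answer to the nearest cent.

Annual demand D = 4,790 × 12 = 57,480.
EOQ = √(2DS/H) = √(2 × 57,480 × 238 / 22.5) ≈ 1102.73.
Cost at Q* = (D/Q*)S + (Q*/2)H = √(2DSH) ≈ €24,811.51.
Cost at Q = 370: (57,480/370)×238 + (370/2)×22.5 = €36,973.62 + €4,162.50 = €41,136.12.
Excess = €41,136.12 − €24,811.51 = €16,324.62.

Extra cost ≈ €16,324.62 per year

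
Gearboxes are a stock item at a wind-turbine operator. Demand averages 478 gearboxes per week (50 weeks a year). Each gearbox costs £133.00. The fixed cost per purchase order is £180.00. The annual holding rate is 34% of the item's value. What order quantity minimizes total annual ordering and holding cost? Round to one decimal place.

Q* ≈ 436.2 gearboxes

Annual demand D = 478 × 50 = 23,900.
Holding cost H = 0.34 × £133.00 = £45.2200 per unit per year.
EOQ = √(2DS / H) = √(2 × 23,900 × 180 / 45.22).
= √(8,604,000 / 45.22) = √190,269.7921 ≈ 436.199.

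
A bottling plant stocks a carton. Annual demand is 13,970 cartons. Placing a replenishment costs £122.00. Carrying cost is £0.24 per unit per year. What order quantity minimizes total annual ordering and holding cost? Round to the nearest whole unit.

Q* ≈ 3,769 cartons

EOQ = √(2DS / H) = √(2 × 13,970 × 122 / 0.24).
= √(3,408,680 / 0.24) = √14,202,833.3333 ≈ 3768.665.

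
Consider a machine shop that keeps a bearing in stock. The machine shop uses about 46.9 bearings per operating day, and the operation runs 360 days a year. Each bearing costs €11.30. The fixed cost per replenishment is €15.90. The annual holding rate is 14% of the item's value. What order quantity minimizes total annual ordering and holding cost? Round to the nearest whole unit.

Annual demand D = 46.9 × 360 = 16,884.
Holding cost H = 0.14 × €11.30 = €1.5820 per unit per year.
EOQ = √(2DS / H) = √(2 × 16,884 × 15.9 / 1.582).
= √(536,911.2 / 1.582) = √339,387.6106 ≈ 582.570.

Q* ≈ 583 bearings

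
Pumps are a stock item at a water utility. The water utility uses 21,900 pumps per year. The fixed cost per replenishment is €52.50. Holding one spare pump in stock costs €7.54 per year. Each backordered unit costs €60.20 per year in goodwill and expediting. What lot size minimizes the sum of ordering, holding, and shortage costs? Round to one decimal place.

Q* ≈ 585.8 pumps

With planned backorders, Q* = √(2DS/H) · √((H+B)/B).
√(2DS/H) = √(2 × 21,900 × 52.5 / 7.54) = 552.244.
√((H+B)/B) = √((7.54+60.2)/60.2) = 1.0608.
Q* ≈ 585.808.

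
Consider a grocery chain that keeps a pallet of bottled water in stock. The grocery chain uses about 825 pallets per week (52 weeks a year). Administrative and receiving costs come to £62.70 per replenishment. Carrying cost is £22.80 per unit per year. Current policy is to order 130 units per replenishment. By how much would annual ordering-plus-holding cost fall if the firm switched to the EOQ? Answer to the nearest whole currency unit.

Extra cost ≈ £11,098 per year

Annual demand D = 825 × 52 = 42,900.
EOQ = √(2DS/H) = √(2 × 42,900 × 62.7 / 22.8) ≈ 485.75.
Cost at Q* = (D/Q*)S + (Q*/2)H = √(2DSH) ≈ £11,075.03.
Cost at Q = 130: (42,900/130)×62.7 + (130/2)×22.8 = £20,691.00 + £1,482.00 = £22,173.00.
Excess = £22,173.00 − £11,075.03 = £11,097.97.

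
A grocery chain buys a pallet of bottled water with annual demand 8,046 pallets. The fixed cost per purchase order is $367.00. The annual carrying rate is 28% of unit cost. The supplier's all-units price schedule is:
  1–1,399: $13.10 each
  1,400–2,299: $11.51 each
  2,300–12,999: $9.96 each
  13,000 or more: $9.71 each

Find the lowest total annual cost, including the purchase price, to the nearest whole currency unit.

Holding cost per unit per year at price C is H = 0.28·C.
Evaluate total cost at each tier's feasible EOQ or, if the EOQ is below the tier, at the tier's minimum quantity.
EOQ at $13.10 = 1268.9 (feasible in tier 1): TC = 8,046×$13.10 + (8,046/1268.9)×367 + (1268.9/2)×0.28×$13.10 = $110,056.88.
EOQ at $11.51 = 1353.7 < 1400, so use break Q=1400: TC = 8,046×$11.51 + (8,046/1400.0)×367 + (1400.0/2)×0.28×$11.51 = $96,974.62.
EOQ at $9.96 = 1455.2 < 2300, so use break Q=2300: TC = 8,046×$9.96 + (8,046/2300.0)×367 + (2300.0/2)×0.28×$9.96 = $84,629.14.
EOQ at $9.71 = 1473.8 < 13000, so use break Q=13000: TC = 8,046×$9.71 + (8,046/13000.0)×367 + (13000.0/2)×0.28×$9.71 = $96,026.00.
Lowest total cost among the candidates is at Q = 2300.0.

TC* ≈ $84,629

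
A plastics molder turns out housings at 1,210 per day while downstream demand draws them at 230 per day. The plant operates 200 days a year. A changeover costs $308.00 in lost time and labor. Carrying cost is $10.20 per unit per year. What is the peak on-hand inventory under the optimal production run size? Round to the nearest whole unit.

Annual demand D = 230 × 200 = 46,000.
Production build-up factor (1 − d/p) = 1 − 230/1,210 = 0.8099.
Q* = √(2DS / (H(1 − d/p))) = √(2 × 46,000 × 308 / (10.2 × 0.8099)).
= √(28,336,000 / 8.2612) ≈ 1852.033.
Maximum inventory = Q*(1 − d/p) = 1852.033 × 0.8099 ≈ 1499.994.

I_max ≈ 1,500 housings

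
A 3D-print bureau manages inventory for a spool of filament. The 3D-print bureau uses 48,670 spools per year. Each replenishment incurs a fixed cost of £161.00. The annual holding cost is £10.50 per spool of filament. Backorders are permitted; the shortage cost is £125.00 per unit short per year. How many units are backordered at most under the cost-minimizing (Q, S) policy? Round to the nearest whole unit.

With planned backorders, Q* = √(2DS/H) · √((H+B)/B).
√(2DS/H) = √(2 × 48,670 × 161 / 10.5) = 1221.698.
√((H+B)/B) = √((10.5+125)/125) = 1.0412.
Q* ≈ 1271.975.
S* = Q* · H/(H+B) = 1271.975 × 10.5/135.5 ≈ 98.566.

S* ≈ 99 spools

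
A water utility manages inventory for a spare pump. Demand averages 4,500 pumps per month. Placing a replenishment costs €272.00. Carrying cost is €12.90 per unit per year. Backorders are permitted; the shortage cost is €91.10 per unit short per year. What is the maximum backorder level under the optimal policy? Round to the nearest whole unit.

S* ≈ 200 pumps

Annual demand D = 4,500 × 12 = 54,000.
With planned backorders, Q* = √(2DS/H) · √((H+B)/B).
√(2DS/H) = √(2 × 54,000 × 272 / 12.9) = 1509.043.
√((H+B)/B) = √((12.9+91.1)/91.1) = 1.0685.
Q* ≈ 1612.349.
S* = Q* · H/(H+B) = 1612.349 × 12.9/104 ≈ 199.993.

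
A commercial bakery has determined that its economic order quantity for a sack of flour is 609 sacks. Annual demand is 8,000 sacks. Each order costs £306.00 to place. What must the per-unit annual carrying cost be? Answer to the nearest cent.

Invert the EOQ relation Q*² = 2DS/H.
From Q* = √(2DS/H): H = 2DS / Q*² = 2 × 8,000 × 306 / 609² = 13.2010.

H ≈ £13.20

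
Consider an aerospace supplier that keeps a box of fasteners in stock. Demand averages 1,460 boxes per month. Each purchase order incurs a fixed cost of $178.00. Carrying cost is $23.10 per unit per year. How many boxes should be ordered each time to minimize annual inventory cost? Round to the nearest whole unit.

Q* ≈ 520 boxes

Annual demand D = 1,460 × 12 = 17,520.
EOQ = √(2DS / H) = √(2 × 17,520 × 178 / 23.1).
= √(6,237,120 / 23.1) = √270,005.1948 ≈ 519.620.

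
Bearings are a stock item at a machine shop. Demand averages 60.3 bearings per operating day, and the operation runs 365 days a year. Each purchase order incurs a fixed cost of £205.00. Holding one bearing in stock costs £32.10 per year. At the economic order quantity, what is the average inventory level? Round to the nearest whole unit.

Annual demand D = 60.3 × 365 = 22,009.5.
Q* = √(2DS/H) = √(2 × 22,009.5 × 205 / 32.1) ≈ 530.21.
Average inventory = Q*/2 ≈ 530.21 / 2 = 265.103.

Average inventory ≈ 265 bearings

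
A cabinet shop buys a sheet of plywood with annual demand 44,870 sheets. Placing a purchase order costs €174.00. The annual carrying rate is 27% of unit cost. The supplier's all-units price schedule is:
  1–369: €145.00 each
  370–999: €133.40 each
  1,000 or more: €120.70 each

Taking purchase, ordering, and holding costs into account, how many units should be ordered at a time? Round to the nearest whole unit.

Q* ≈ 1,000 sheets

Holding cost per unit per year at price C is H = 0.27·C.
Evaluate total cost at each tier's feasible EOQ or, if the EOQ is below the tier, at the tier's minimum quantity.
Tier 1 (€145.00): EOQ = 631.5 exceeds tier's upper bound 369, so this tier is dominated.
EOQ at €133.40 = 658.4 (feasible in tier 2): TC = 44,870×€133.40 + (44,870/658.4)×174 + (658.4/2)×0.27×€133.40 = €6,009,373.24.
EOQ at €120.70 = 692.2 < 1000, so use break Q=1000: TC = 44,870×€120.70 + (44,870/1000.0)×174 + (1000.0/2)×0.27×€120.70 = €5,439,910.88.
Lowest total cost is €5,439,910.88 at Q = 1000.0.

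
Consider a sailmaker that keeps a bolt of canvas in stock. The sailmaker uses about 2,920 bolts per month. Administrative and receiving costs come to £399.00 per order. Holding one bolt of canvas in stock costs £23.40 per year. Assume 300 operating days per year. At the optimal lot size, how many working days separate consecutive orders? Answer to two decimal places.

Annual demand D = 2,920 × 12 = 35,040.
The optimal lot size = √(2DS/H) = √(2 × 35,040 × 399 / 23.4) ≈ 1093.14.
Cycle time = Q*/D × 300 = 1093.14 / 35,040 × 300 ≈ 9.359 days.

T ≈ 9.36 days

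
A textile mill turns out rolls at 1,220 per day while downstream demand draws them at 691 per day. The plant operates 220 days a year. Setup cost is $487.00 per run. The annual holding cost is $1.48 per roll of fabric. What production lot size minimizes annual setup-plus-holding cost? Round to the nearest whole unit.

Annual demand D = 691 × 220 = 152,020.
Production build-up factor (1 − d/p) = 1 − 691/1,220 = 0.4336.
Q* = √(2DS / (H(1 − d/p))) = √(2 × 152,020 × 487 / (1.48 × 0.4336)).
= √(148,067,480 / 0.6417) ≈ 15189.765.

Q* ≈ 15,190 rolls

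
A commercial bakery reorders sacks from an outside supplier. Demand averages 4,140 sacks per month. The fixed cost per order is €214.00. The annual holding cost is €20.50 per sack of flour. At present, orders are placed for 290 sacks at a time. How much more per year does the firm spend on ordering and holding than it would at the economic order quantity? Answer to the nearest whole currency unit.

Annual demand D = 4,140 × 12 = 49,680.
EOQ = √(2DS/H) = √(2 × 49,680 × 214 / 20.5) ≈ 1018.44.
Cost at Q* = (D/Q*)S + (Q*/2)H = √(2DSH) ≈ €20,878.03.
Cost at Q = 290: (49,680/290)×214 + (290/2)×20.5 = €36,660.41 + €2,972.50 = €39,632.91.
Excess = €39,632.91 − €20,878.03 = €18,754.88.

Extra cost ≈ €18,755 per year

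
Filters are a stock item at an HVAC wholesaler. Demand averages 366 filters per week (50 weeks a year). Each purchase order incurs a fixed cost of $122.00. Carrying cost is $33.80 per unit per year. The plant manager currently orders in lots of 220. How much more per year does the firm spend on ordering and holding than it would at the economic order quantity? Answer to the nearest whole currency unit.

Extra cost ≈ $1,581 per year

Annual demand D = 366 × 50 = 18,300.
EOQ = √(2DS/H) = √(2 × 18,300 × 122 / 33.8) ≈ 363.46.
Cost at Q* = (D/Q*)S + (Q*/2)H = √(2DSH) ≈ $12,285.10.
Cost at Q = 220: (18,300/220)×122 + (220/2)×33.8 = $10,148.18 + $3,718.00 = $13,866.18.
Excess = $13,866.18 − $12,285.10 = $1,581.08.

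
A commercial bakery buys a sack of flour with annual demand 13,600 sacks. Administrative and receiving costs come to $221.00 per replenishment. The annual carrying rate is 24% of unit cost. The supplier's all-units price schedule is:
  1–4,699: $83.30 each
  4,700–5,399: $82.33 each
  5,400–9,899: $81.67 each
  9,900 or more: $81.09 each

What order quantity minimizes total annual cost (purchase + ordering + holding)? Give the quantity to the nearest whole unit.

Holding cost per unit per year at price C is H = 0.24·C.
Evaluate total cost at each tier's feasible EOQ or, if the EOQ is below the tier, at the tier's minimum quantity.
EOQ at $83.30 = 548.3 (feasible in tier 1): TC = 13,600×$83.30 + (13,600/548.3)×221 + (548.3/2)×0.24×$83.30 = $1,143,842.48.
EOQ at $82.33 = 551.6 < 4700, so use break Q=4700: TC = 13,600×$82.33 + (13,600/4700.0)×221 + (4700.0/2)×0.24×$82.33 = $1,166,761.61.
EOQ at $81.67 = 553.8 < 5400, so use break Q=5400: TC = 13,600×$81.67 + (13,600/5400.0)×221 + (5400.0/2)×0.24×$81.67 = $1,164,190.75.
EOQ at $81.09 = 555.8 < 9900, so use break Q=9900: TC = 13,600×$81.09 + (13,600/9900.0)×221 + (9900.0/2)×0.24×$81.09 = $1,199,462.52.
Lowest total cost is $1,143,842.48 at Q = 548.3.

Q* ≈ 548 sacks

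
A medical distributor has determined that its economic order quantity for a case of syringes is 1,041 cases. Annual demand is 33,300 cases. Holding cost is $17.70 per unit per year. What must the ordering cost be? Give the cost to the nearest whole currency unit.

S ≈ $288

The basic EOQ model gives Q* = √(2DS/H); rearrange for the unknown.
From Q* = √(2DS/H): S = Q*²H / (2D) = 1,041² × 17.7 / (2 × 33,300) = 288.0053.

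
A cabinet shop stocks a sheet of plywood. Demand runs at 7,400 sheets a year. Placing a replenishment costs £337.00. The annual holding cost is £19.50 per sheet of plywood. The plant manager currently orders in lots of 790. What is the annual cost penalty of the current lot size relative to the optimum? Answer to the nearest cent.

Extra cost ≈ £997.25 per year

EOQ = √(2DS/H) = √(2 × 7,400 × 337 / 19.5) ≈ 505.74.
Cost at Q* = (D/Q*)S + (Q*/2)H = √(2DSH) ≈ £9,861.96.
Cost at Q = 790: (7,400/790)×337 + (790/2)×19.5 = £3,156.71 + £7,702.50 = £10,859.21.
Excess = £10,859.21 − £9,861.96 = £997.25.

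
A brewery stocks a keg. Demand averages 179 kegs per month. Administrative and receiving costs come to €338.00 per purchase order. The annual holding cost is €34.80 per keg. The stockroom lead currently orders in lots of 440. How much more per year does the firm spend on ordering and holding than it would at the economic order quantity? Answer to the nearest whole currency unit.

Extra cost ≈ €2,198 per year

Annual demand D = 179 × 12 = 2,148.
EOQ = √(2DS/H) = √(2 × 2,148 × 338 / 34.8) ≈ 204.27.
Cost at Q* = (D/Q*)S + (Q*/2)H = √(2DSH) ≈ €7,108.54.
Cost at Q = 440: (2,148/440)×338 + (440/2)×34.8 = €1,650.05 + €7,656.00 = €9,306.05.
Excess = €9,306.05 − €7,108.54 = €2,197.52.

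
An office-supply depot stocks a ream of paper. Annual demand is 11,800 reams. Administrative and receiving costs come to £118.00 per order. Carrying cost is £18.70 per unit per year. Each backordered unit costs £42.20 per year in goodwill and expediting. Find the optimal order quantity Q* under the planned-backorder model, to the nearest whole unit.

With planned backorders, Q* = √(2DS/H) · √((H+B)/B).
√(2DS/H) = √(2 × 11,800 × 118 / 18.7) = 385.901.
√((H+B)/B) = √((18.7+42.2)/42.2) = 1.2013.
Q* ≈ 463.584.

Q* ≈ 464 reams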